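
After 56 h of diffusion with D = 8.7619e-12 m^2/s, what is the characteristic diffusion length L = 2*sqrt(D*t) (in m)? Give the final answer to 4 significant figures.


t = 56 hr = 201600 s
Diffusion length = 2*sqrt(D*t)
= 2*sqrt(8.7619e-12 * 201600)
= 2.658e-03 m


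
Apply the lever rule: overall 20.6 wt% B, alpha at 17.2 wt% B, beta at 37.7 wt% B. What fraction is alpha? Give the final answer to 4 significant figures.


f_alpha = (C_beta - C0) / (C_beta - C_alpha)
f_alpha = (37.7 - 20.6) / (37.7 - 17.2)
f_alpha = 0.8341


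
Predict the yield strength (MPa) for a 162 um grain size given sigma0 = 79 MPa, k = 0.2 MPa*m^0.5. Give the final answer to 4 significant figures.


sigma_y = sigma0 + k / sqrt(d)
d = 162 um = 1.62e-04 m
sigma_y = 79 + 0.2 / sqrt(1.62e-04)
sigma_y = 94.71 MPa


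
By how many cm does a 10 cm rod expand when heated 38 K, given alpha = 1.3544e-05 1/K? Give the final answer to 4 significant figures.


dL = L0 * alpha * dT
dL = 10 * 1.3544e-05 * 38
dL = 5.147e-03 cm


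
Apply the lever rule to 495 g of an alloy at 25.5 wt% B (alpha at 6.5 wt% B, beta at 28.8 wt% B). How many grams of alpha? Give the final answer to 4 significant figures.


f_alpha = (C_beta - C0) / (C_beta - C_alpha)
f_alpha = (28.8 - 25.5) / (28.8 - 6.5) = 0.147982
m_alpha = f_alpha * m_total = 0.147982 * 495 = 73.25 g


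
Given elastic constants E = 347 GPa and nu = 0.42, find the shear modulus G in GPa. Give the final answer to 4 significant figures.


G = E / (2*(1+nu))
G = 347 / (2*(1+0.42))
G = 122.2 GPa


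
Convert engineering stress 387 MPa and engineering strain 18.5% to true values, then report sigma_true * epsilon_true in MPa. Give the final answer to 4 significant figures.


sigma_true = sigma_eng * (1 + epsilon_eng)
sigma_true = 387 * (1 + 0.185) = 458.595 MPa
epsilon_true = ln(1 + epsilon_eng)
epsilon_true = ln(1 + 0.185) = 0.169743
sigma_true * epsilon_true = 458.595 * 0.169743 = 77.84 MPa


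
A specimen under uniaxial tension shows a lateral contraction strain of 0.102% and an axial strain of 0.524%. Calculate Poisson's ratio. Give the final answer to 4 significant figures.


nu = -epsilon_lat / epsilon_axial
Lateral strain is contraction (negative), so using magnitudes:
nu = 0.102 / 0.524
nu = 0.1947


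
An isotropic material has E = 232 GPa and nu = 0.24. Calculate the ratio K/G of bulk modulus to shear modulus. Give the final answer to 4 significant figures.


G = E / (2*(1+nu))
G = 232 / (2*(1+0.24)) = 93.5484 GPa
K = E / (3*(1-2*nu))
K = 232 / (3*(1-2*0.24)) = 148.718 GPa
K/G = 148.718 / 93.5484 = 1.59


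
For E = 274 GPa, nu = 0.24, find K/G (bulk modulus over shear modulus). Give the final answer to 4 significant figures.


G = E / (2*(1+nu))
G = 274 / (2*(1+0.24)) = 110.484 GPa
K = E / (3*(1-2*nu))
K = 274 / (3*(1-2*0.24)) = 175.641 GPa
K/G = 175.641 / 110.484 = 1.59


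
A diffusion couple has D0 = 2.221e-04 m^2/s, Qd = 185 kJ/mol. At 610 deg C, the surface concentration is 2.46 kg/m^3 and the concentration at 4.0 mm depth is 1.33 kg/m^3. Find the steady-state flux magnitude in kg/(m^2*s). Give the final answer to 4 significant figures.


Step 1: D = D0 * exp(-Qd/(R*T))
T = 610 + 273.15 = 883.15 K
D = 2.221e-04 * exp(-185e3 / (8.314 * 883.15)) = 2.53615e-15 m^2/s
Step 2: J = D * (C1 - C2) / dx
J = 2.53615e-15 * (2.46 - 1.33) / 4e-03
J = 7.165e-13 kg/(m^2*s)


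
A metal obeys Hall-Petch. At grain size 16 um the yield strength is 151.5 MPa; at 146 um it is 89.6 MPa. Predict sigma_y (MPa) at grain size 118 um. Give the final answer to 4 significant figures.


sigma_y = sigma0 + k / sqrt(d)
1/sqrt(d1) = 1/sqrt(1.6e-05) = 250;  1/sqrt(d2) = 82.7606
k = (sigma1 - sigma2) / (1/sqrt(d1) - 1/sqrt(d2)) = (151.5 - 89.6) / (250 - 82.7606) = 0.370128 MPa*m^0.5
sigma0 = sigma1 - k/sqrt(d1) = 151.5 - 0.370128*250 = 58.968 MPa
sigma_y(d3) = 58.968 + 0.370128 / sqrt(1.18e-04) = 93.04 MPa


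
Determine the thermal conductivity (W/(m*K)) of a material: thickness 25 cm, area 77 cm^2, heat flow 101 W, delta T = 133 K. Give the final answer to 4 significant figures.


k = Q*L / (A*dT)
L = 0.25 m, A = 7.7e-03 m^2
k = 101 * 0.25 / (7.7e-03 * 133)
k = 24.66 W/(m*K)


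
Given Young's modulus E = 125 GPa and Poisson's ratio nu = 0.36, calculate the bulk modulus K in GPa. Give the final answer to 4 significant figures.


K = E / (3*(1-2*nu))
K = 125 / (3*(1-2*0.36))
K = 148.8 GPa


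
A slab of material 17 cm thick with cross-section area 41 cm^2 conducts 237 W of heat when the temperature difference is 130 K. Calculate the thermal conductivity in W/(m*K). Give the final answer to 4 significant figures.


k = Q*L / (A*dT)
L = 0.17 m, A = 4.1e-03 m^2
k = 237 * 0.17 / (4.1e-03 * 130)
k = 75.59 W/(m*K)


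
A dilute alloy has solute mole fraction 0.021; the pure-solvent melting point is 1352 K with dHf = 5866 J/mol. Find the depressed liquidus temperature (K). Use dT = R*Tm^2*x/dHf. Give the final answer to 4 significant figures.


dT = R*Tm^2*x / dHf
dT = 8.314 * 1352^2 * 0.021 / 5866
dT = 54.4052 K
T_new = 1352 - 54.4052 = 1298 K


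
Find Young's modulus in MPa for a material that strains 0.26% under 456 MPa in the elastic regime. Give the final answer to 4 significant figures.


E = sigma / epsilon
epsilon = 0.26% = 2.6e-03
E = 456 / 2.6e-03
E = 175400 MPa


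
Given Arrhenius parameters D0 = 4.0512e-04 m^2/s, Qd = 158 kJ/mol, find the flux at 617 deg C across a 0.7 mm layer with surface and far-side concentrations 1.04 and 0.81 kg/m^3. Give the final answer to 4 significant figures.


Step 1: D = D0 * exp(-Qd/(R*T))
T = 617 + 273.15 = 890.15 K
D = 4.0512e-04 * exp(-158e3 / (8.314 * 890.15)) = 2.16619e-13 m^2/s
Step 2: J = D * (C1 - C2) / dx
J = 2.16619e-13 * (1.04 - 0.81) / 7e-04
J = 7.117e-11 kg/(m^2*s)


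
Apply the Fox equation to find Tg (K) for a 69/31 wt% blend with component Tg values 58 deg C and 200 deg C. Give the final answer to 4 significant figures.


1/Tg = w1/Tg1 + w2/Tg2 (in Kelvin)
Tg1 = 331.15 K, Tg2 = 473.15 K
1/Tg = 0.69/331.15 + 0.31/473.15
Tg = 365.1 K


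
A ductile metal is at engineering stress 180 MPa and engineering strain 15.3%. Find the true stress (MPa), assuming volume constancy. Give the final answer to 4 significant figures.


sigma_true = sigma_eng * (1 + epsilon_eng)
sigma_true = 180 * (1 + 0.153)
sigma_true = 207.5 MPa


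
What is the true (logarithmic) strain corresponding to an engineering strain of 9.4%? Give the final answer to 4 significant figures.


epsilon_true = ln(1 + epsilon_eng)
epsilon_true = ln(1 + 0.094)
epsilon_true = 0.08984


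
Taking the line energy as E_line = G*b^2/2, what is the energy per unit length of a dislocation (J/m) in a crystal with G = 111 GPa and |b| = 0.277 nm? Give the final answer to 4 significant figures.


E = G*b^2/2
b = 0.277 nm = 2.77e-10 m
G = 111 GPa = 1.11e+11 Pa
E = 0.5 * 1.11e+11 * (2.77e-10)^2
E = 4.258e-09 J/m


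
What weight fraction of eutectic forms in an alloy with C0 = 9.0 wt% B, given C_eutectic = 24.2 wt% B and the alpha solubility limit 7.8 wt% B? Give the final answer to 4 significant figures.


f_primary = (C_e - C0) / (C_e - C_alpha_max)
f_primary = (24.2 - 9.0) / (24.2 - 7.8)
f_primary = 0.926829
f_eutectic = 1 - 0.926829 = 0.07317


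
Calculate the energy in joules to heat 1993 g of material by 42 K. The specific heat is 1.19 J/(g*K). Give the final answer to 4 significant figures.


Q = m * cp * dT
Q = 1993 * 1.19 * 42
Q = 99610 J


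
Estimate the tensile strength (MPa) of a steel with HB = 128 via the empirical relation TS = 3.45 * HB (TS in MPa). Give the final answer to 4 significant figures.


TS (MPa) = 3.45 * HB
TS = 3.45 * 128
TS = 441.6 MPa


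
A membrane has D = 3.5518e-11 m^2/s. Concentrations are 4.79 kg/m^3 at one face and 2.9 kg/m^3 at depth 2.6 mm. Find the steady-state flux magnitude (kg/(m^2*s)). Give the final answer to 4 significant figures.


J = -D * (dC/dx) = D * (C1 - C2) / dx
J = 3.5518e-11 * (4.79 - 2.9) / 2.6e-03
J = 2.582e-08 kg/(m^2*s)


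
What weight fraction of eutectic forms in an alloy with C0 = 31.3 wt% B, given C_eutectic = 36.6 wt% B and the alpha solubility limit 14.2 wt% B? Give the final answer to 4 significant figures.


f_primary = (C_e - C0) / (C_e - C_alpha_max)
f_primary = (36.6 - 31.3) / (36.6 - 14.2)
f_primary = 0.236607
f_eutectic = 1 - 0.236607 = 0.7634


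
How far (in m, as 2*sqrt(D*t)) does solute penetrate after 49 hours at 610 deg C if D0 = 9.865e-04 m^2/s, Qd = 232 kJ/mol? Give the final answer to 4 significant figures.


Step 1: D = D0 * exp(-Qd/(R*T))
T = 883.15 K
D = 9.865e-04 * exp(-232e3 / (8.314 * 883.15)) = 1.86969e-17 m^2/s
Step 2: L = 2*sqrt(D*t)
t = 49 h = 176400 s
L = 2*sqrt(1.86969e-17 * 176400) = 3.632e-06 m


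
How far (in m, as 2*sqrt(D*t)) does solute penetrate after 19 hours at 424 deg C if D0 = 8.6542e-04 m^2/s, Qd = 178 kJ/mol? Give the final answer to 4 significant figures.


Step 1: D = D0 * exp(-Qd/(R*T))
T = 697.15 K
D = 8.6542e-04 * exp(-178e3 / (8.314 * 697.15)) = 3.98036e-17 m^2/s
Step 2: L = 2*sqrt(D*t)
t = 19 h = 68400 s
L = 2*sqrt(3.98036e-17 * 68400) = 3.3e-06 m


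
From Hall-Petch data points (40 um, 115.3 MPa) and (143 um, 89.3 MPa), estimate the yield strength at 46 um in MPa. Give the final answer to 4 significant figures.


sigma_y = sigma0 + k / sqrt(d)
1/sqrt(d1) = 1/sqrt(4e-05) = 158.114;  1/sqrt(d2) = 83.6242
k = (sigma1 - sigma2) / (1/sqrt(d1) - 1/sqrt(d2)) = (115.3 - 89.3) / (158.114 - 83.6242) = 0.349042 MPa*m^0.5
sigma0 = sigma1 - k/sqrt(d1) = 115.3 - 0.349042*158.114 = 60.1117 MPa
sigma_y(d3) = 60.1117 + 0.349042 / sqrt(4.6e-05) = 111.6 MPa


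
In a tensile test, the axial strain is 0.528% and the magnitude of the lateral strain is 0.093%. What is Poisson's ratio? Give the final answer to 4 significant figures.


nu = -epsilon_lat / epsilon_axial
Lateral strain is contraction (negative), so using magnitudes:
nu = 0.093 / 0.528
nu = 0.1761


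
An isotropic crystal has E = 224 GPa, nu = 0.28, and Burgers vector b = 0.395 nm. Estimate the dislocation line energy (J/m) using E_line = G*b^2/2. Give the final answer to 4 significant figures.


Step 1: G = E / (2*(1+nu))
G = 224 / (2*(1+0.28)) = 87.5 GPa = 8.75e+10 Pa
Step 2: E_line = G*b^2/2
b = 0.395 nm = 3.95e-10 m
E_line = 0.5 * 8.75e+10 * (3.95e-10)^2 = 6.826e-09 J/m


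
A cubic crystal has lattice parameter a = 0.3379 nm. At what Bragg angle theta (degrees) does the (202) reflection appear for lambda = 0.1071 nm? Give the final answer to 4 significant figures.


d = a / sqrt(h^2+k^2+l^2)
d = 0.3379 / sqrt(8) = 0.119466 nm
lambda = 2*d*sin(theta)  =>  sin(theta) = lambda / (2*d)
sin(theta) = 0.1071 / (2 * 0.119466) = 0.448246
theta = 26.63 deg


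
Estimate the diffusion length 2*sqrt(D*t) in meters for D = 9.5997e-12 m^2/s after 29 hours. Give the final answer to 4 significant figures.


t = 29 hr = 104400 s
Diffusion length = 2*sqrt(D*t)
= 2*sqrt(9.5997e-12 * 104400)
= 2.002e-03 m


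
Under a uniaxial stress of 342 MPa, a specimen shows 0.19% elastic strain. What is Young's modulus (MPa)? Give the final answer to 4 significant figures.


E = sigma / epsilon
epsilon = 0.19% = 1.9e-03
E = 342 / 1.9e-03
E = 180000 MPa


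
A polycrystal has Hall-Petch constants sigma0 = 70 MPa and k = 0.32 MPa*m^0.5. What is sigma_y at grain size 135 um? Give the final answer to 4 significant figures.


sigma_y = sigma0 + k / sqrt(d)
d = 135 um = 1.35e-04 m
sigma_y = 70 + 0.32 / sqrt(1.35e-04)
sigma_y = 97.54 MPa


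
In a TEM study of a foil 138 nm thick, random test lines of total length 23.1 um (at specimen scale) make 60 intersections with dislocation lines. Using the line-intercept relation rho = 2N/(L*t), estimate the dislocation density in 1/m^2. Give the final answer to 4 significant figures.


rho = 2N / (L * t)
L = 23.1 um = 2.31e-05 m, t = 138 nm = 1.38e-07 m
rho = 2 * 60 / (2.31e-05 * 1.38e-07)
rho = 3.764e+13 1/m^2


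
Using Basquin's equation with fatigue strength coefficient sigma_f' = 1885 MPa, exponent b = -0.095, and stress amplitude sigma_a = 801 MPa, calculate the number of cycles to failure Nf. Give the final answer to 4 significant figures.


sigma_a = sigma_f' * (2*Nf)^b
2*Nf = (sigma_a / sigma_f')^(1/b)
2*Nf = (801 / 1885)^(1/-0.095)
2*Nf = 8173.51
Nf = 4087 cycles


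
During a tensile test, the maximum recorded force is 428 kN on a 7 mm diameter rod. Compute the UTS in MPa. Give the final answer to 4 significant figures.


A0 = pi*(d/2)^2 = pi*(7/2)^2 = 38.4845 mm^2
UTS = F_max / A0 = 428*1000 / 38.4845
UTS = 11120 MPa


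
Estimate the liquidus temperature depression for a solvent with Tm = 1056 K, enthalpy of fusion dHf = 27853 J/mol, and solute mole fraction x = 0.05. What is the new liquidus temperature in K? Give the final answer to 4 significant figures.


dT = R*Tm^2*x / dHf
dT = 8.314 * 1056^2 * 0.05 / 27853
dT = 16.6432 K
T_new = 1056 - 16.6432 = 1039 K


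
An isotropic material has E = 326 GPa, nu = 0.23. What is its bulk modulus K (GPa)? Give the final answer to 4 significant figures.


K = E / (3*(1-2*nu))
K = 326 / (3*(1-2*0.23))
K = 201.2 GPa


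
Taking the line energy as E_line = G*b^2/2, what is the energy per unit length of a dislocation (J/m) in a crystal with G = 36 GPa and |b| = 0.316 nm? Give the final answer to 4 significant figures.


E = G*b^2/2
b = 0.316 nm = 3.16e-10 m
G = 36 GPa = 3.6e+10 Pa
E = 0.5 * 3.6e+10 * (3.16e-10)^2
E = 1.797e-09 J/m


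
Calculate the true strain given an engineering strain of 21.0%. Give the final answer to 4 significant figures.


epsilon_true = ln(1 + epsilon_eng)
epsilon_true = ln(1 + 0.21)
epsilon_true = 0.1906


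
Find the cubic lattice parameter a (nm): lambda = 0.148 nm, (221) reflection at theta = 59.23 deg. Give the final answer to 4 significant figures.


d = lambda / (2*sin(theta))
d = 0.148 / (2*sin(59.23 deg))
d = 0.0861238 nm
a = d * sqrt(h^2+k^2+l^2) = 0.0861238 * sqrt(9)
a = 0.2584 nm


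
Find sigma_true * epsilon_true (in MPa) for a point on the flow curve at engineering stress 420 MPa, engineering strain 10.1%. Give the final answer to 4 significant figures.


sigma_true = sigma_eng * (1 + epsilon_eng)
sigma_true = 420 * (1 + 0.101) = 462.42 MPa
epsilon_true = ln(1 + epsilon_eng)
epsilon_true = ln(1 + 0.101) = 0.0962189
sigma_true * epsilon_true = 462.42 * 0.0962189 = 44.49 MPa


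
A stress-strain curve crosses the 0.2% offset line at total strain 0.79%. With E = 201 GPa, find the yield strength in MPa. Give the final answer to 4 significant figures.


Offset strain = 0.002
Elastic strain at yield = total_strain - offset = 7.9e-03 - 0.002 = 5.9e-03
sigma_y = E * elastic_strain = 201000 * 5.9e-03
sigma_y = 1186 MPa


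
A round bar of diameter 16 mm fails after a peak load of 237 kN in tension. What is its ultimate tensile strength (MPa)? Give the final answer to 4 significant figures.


A0 = pi*(d/2)^2 = pi*(16/2)^2 = 201.062 mm^2
UTS = F_max / A0 = 237*1000 / 201.062
UTS = 1179 MPa


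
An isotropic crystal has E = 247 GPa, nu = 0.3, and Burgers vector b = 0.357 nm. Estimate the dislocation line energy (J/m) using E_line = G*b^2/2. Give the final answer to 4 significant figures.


Step 1: G = E / (2*(1+nu))
G = 247 / (2*(1+0.3)) = 95 GPa = 9.5e+10 Pa
Step 2: E_line = G*b^2/2
b = 0.357 nm = 3.57e-10 m
E_line = 0.5 * 9.5e+10 * (3.57e-10)^2 = 6.054e-09 J/m


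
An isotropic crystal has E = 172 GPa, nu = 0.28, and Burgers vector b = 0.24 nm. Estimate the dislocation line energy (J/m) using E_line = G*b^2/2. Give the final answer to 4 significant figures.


Step 1: G = E / (2*(1+nu))
G = 172 / (2*(1+0.28)) = 67.1875 GPa = 6.71875e+10 Pa
Step 2: E_line = G*b^2/2
b = 0.24 nm = 2.4e-10 m
E_line = 0.5 * 6.71875e+10 * (2.4e-10)^2 = 1.935e-09 J/m


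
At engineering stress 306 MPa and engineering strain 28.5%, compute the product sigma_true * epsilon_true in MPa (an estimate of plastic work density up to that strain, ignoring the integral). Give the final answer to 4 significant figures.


sigma_true = sigma_eng * (1 + epsilon_eng)
sigma_true = 306 * (1 + 0.285) = 393.21 MPa
epsilon_true = ln(1 + epsilon_eng)
epsilon_true = ln(1 + 0.285) = 0.250759
sigma_true * epsilon_true = 393.21 * 0.250759 = 98.6 MPa


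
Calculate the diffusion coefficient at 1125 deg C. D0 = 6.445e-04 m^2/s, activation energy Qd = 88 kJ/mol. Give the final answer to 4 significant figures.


D = D0 * exp(-Qd / (R*T))
T = 1398.15 K
D = 6.445e-04 * exp(-88e3 / (8.314 * 1398.15))
D = 3.322e-07 m^2/s


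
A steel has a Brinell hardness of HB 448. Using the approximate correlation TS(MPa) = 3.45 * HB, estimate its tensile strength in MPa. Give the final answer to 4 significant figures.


TS (MPa) = 3.45 * HB
TS = 3.45 * 448
TS = 1546 MPa


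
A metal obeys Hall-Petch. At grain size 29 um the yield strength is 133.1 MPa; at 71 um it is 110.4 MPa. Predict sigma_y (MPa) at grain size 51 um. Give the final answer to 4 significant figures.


sigma_y = sigma0 + k / sqrt(d)
1/sqrt(d1) = 1/sqrt(2.9e-05) = 185.695;  1/sqrt(d2) = 118.678
k = (sigma1 - sigma2) / (1/sqrt(d1) - 1/sqrt(d2)) = (133.1 - 110.4) / (185.695 - 118.678) = 0.338719 MPa*m^0.5
sigma0 = sigma1 - k/sqrt(d1) = 133.1 - 0.338719*185.695 = 70.2014 MPa
sigma_y(d3) = 70.2014 + 0.338719 / sqrt(5.1e-05) = 117.6 MPa


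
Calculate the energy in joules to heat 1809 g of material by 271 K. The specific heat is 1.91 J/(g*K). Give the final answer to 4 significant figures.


Q = m * cp * dT
Q = 1809 * 1.91 * 271
Q = 936400 J


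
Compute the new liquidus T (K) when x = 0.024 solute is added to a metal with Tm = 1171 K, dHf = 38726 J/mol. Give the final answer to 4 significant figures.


dT = R*Tm^2*x / dHf
dT = 8.314 * 1171^2 * 0.024 / 38726
dT = 7.06533 K
T_new = 1171 - 7.06533 = 1164 K


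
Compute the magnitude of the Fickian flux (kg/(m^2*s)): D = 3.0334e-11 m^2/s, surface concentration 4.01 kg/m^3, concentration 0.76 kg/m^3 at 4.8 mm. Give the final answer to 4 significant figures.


J = -D * (dC/dx) = D * (C1 - C2) / dx
J = 3.0334e-11 * (4.01 - 0.76) / 4.8e-03
J = 2.054e-08 kg/(m^2*s)


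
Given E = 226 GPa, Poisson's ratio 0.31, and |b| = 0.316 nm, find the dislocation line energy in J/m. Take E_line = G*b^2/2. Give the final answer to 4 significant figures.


Step 1: G = E / (2*(1+nu))
G = 226 / (2*(1+0.31)) = 86.2595 GPa = 8.62595e+10 Pa
Step 2: E_line = G*b^2/2
b = 0.316 nm = 3.16e-10 m
E_line = 0.5 * 8.62595e+10 * (3.16e-10)^2 = 4.307e-09 J/m


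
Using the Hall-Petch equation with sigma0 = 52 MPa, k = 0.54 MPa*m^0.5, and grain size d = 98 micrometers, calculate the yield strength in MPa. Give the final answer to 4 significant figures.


sigma_y = sigma0 + k / sqrt(d)
d = 98 um = 9.8e-05 m
sigma_y = 52 + 0.54 / sqrt(9.8e-05)
sigma_y = 106.5 MPa


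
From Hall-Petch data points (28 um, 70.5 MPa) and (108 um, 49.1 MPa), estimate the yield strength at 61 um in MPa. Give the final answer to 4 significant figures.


sigma_y = sigma0 + k / sqrt(d)
1/sqrt(d1) = 1/sqrt(2.8e-05) = 188.982;  1/sqrt(d2) = 96.225
k = (sigma1 - sigma2) / (1/sqrt(d1) - 1/sqrt(d2)) = (70.5 - 49.1) / (188.982 - 96.225) = 0.23071 MPa*m^0.5
sigma0 = sigma1 - k/sqrt(d1) = 70.5 - 0.23071*188.982 = 26.8999 MPa
sigma_y(d3) = 26.8999 + 0.23071 / sqrt(6.1e-05) = 56.44 MPa


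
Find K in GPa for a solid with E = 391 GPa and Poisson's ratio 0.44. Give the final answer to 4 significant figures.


K = E / (3*(1-2*nu))
K = 391 / (3*(1-2*0.44))
K = 1086 GPa


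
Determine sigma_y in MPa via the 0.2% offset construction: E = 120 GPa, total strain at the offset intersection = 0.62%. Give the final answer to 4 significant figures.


Offset strain = 0.002
Elastic strain at yield = total_strain - offset = 6.2e-03 - 0.002 = 4.2e-03
sigma_y = E * elastic_strain = 120000 * 4.2e-03
sigma_y = 504 MPa


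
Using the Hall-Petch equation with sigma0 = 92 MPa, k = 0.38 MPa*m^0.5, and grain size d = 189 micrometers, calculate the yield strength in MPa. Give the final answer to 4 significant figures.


sigma_y = sigma0 + k / sqrt(d)
d = 189 um = 1.89e-04 m
sigma_y = 92 + 0.38 / sqrt(1.89e-04)
sigma_y = 119.6 MPa


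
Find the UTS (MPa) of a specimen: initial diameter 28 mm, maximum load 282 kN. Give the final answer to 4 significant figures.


A0 = pi*(d/2)^2 = pi*(28/2)^2 = 615.752 mm^2
UTS = F_max / A0 = 282*1000 / 615.752
UTS = 458 MPa


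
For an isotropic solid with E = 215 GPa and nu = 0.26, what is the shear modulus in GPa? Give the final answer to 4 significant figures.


G = E / (2*(1+nu))
G = 215 / (2*(1+0.26))
G = 85.32 GPa


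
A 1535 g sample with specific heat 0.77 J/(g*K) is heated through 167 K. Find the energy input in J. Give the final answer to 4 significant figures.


Q = m * cp * dT
Q = 1535 * 0.77 * 167
Q = 197400 J


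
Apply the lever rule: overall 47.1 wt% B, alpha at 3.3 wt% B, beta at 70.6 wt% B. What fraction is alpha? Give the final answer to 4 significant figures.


f_alpha = (C_beta - C0) / (C_beta - C_alpha)
f_alpha = (70.6 - 47.1) / (70.6 - 3.3)
f_alpha = 0.3492


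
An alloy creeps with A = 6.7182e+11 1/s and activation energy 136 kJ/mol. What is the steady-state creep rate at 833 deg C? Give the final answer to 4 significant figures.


rate = A * exp(-Q / (R*T))
T = 833 + 273.15 = 1106.15 K
rate = 6.7182e+11 * exp(-136e3 / (8.314 * 1106.15))
rate = 254000 1/s


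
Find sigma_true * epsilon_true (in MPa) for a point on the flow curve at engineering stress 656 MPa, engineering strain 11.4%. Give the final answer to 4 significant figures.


sigma_true = sigma_eng * (1 + epsilon_eng)
sigma_true = 656 * (1 + 0.114) = 730.784 MPa
epsilon_true = ln(1 + epsilon_eng)
epsilon_true = ln(1 + 0.114) = 0.107957
sigma_true * epsilon_true = 730.784 * 0.107957 = 78.89 MPa


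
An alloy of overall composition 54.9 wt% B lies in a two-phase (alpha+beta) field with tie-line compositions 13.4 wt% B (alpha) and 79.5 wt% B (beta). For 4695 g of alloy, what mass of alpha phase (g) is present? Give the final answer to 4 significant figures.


f_alpha = (C_beta - C0) / (C_beta - C_alpha)
f_alpha = (79.5 - 54.9) / (79.5 - 13.4) = 0.372163
m_alpha = f_alpha * m_total = 0.372163 * 4695 = 1747 g


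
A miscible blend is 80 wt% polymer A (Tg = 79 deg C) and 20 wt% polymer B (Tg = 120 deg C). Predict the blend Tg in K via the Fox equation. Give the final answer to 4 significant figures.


1/Tg = w1/Tg1 + w2/Tg2 (in Kelvin)
Tg1 = 352.15 K, Tg2 = 393.15 K
1/Tg = 0.8/352.15 + 0.2/393.15
Tg = 359.7 K


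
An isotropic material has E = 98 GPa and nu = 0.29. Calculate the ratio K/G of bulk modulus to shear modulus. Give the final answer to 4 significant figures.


G = E / (2*(1+nu))
G = 98 / (2*(1+0.29)) = 37.9845 GPa
K = E / (3*(1-2*nu))
K = 98 / (3*(1-2*0.29)) = 77.7778 GPa
K/G = 77.7778 / 37.9845 = 2.048


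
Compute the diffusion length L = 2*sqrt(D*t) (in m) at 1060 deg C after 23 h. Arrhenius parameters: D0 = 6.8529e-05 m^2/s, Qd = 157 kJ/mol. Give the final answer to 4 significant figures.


Step 1: D = D0 * exp(-Qd/(R*T))
T = 1333.15 K
D = 6.8529e-05 * exp(-157e3 / (8.314 * 1333.15)) = 4.83256e-11 m^2/s
Step 2: L = 2*sqrt(D*t)
t = 23 h = 82800 s
L = 2*sqrt(4.83256e-11 * 82800) = 4.001e-03 m


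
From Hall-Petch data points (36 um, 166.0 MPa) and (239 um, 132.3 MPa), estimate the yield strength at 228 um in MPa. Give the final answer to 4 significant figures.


sigma_y = sigma0 + k / sqrt(d)
1/sqrt(d1) = 1/sqrt(3.6e-05) = 166.667;  1/sqrt(d2) = 64.6846
k = (sigma1 - sigma2) / (1/sqrt(d1) - 1/sqrt(d2)) = (166.0 - 132.3) / (166.667 - 64.6846) = 0.33045 MPa*m^0.5
sigma0 = sigma1 - k/sqrt(d1) = 166.0 - 0.33045*166.667 = 110.925 MPa
sigma_y(d3) = 110.925 + 0.33045 / sqrt(2.28e-04) = 132.8 MPa


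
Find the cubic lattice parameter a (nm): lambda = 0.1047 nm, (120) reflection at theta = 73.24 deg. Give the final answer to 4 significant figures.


d = lambda / (2*sin(theta))
d = 0.1047 / (2*sin(73.24 deg))
d = 0.0546724 nm
a = d * sqrt(h^2+k^2+l^2) = 0.0546724 * sqrt(5)
a = 0.1223 nm


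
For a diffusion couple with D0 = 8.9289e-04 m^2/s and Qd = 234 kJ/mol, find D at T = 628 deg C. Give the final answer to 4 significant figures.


D = D0 * exp(-Qd / (R*T))
T = 901.15 K
D = 8.9289e-04 * exp(-234e3 / (8.314 * 901.15))
D = 2.436e-17 m^2/s


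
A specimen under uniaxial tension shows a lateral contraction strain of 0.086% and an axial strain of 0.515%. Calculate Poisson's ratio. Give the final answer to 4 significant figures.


nu = -epsilon_lat / epsilon_axial
Lateral strain is contraction (negative), so using magnitudes:
nu = 0.086 / 0.515
nu = 0.167


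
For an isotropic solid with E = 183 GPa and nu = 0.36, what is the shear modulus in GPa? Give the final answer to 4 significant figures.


G = E / (2*(1+nu))
G = 183 / (2*(1+0.36))
G = 67.28 GPa


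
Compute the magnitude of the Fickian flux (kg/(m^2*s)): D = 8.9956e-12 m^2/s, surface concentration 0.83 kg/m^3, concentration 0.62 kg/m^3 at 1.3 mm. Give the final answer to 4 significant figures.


J = -D * (dC/dx) = D * (C1 - C2) / dx
J = 8.9956e-12 * (0.83 - 0.62) / 1.3e-03
J = 1.453e-09 kg/(m^2*s)


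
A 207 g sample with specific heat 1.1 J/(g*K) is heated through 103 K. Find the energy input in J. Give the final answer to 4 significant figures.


Q = m * cp * dT
Q = 207 * 1.1 * 103
Q = 23450 J


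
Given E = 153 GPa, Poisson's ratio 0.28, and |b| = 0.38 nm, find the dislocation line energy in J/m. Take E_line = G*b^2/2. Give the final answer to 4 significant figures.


Step 1: G = E / (2*(1+nu))
G = 153 / (2*(1+0.28)) = 59.7656 GPa = 5.97656e+10 Pa
Step 2: E_line = G*b^2/2
b = 0.38 nm = 3.8e-10 m
E_line = 0.5 * 5.97656e+10 * (3.8e-10)^2 = 4.315e-09 J/m


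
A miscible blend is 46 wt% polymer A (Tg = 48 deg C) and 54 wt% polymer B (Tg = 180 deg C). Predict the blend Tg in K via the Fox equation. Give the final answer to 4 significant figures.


1/Tg = w1/Tg1 + w2/Tg2 (in Kelvin)
Tg1 = 321.15 K, Tg2 = 453.15 K
1/Tg = 0.46/321.15 + 0.54/453.15
Tg = 381.1 K


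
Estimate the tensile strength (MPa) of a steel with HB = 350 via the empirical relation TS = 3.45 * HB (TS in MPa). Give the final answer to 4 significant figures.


TS (MPa) = 3.45 * HB
TS = 3.45 * 350
TS = 1208 MPa


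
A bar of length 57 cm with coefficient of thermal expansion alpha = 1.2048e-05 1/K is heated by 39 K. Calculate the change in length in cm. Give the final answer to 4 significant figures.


dL = L0 * alpha * dT
dL = 57 * 1.2048e-05 * 39
dL = 0.02678 cm


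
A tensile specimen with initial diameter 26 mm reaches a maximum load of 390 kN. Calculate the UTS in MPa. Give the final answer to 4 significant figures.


A0 = pi*(d/2)^2 = pi*(26/2)^2 = 530.929 mm^2
UTS = F_max / A0 = 390*1000 / 530.929
UTS = 734.6 MPa


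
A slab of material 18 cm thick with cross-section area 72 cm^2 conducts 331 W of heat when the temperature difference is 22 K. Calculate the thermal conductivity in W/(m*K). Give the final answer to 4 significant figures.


k = Q*L / (A*dT)
L = 0.18 m, A = 7.2e-03 m^2
k = 331 * 0.18 / (7.2e-03 * 22)
k = 376.1 W/(m*K)


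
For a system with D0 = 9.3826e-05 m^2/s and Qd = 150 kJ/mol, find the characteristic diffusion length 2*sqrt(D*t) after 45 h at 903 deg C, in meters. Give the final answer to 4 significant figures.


Step 1: D = D0 * exp(-Qd/(R*T))
T = 1176.15 K
D = 9.3826e-05 * exp(-150e3 / (8.314 * 1176.15)) = 2.04339e-11 m^2/s
Step 2: L = 2*sqrt(D*t)
t = 45 h = 162000 s
L = 2*sqrt(2.04339e-11 * 162000) = 3.639e-03 m


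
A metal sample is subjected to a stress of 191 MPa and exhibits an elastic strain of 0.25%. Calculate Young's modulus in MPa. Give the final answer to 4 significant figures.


E = sigma / epsilon
epsilon = 0.25% = 2.5e-03
E = 191 / 2.5e-03
E = 76400 MPa


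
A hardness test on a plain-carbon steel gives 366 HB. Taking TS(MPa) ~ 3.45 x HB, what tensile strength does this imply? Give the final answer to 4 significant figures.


TS (MPa) = 3.45 * HB
TS = 3.45 * 366
TS = 1263 MPa


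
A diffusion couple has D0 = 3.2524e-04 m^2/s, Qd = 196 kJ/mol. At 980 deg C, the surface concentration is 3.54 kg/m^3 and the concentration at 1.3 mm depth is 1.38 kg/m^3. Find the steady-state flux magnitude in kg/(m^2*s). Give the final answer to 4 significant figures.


Step 1: D = D0 * exp(-Qd/(R*T))
T = 980 + 273.15 = 1253.15 K
D = 3.2524e-04 * exp(-196e3 / (8.314 * 1253.15)) = 2.19839e-12 m^2/s
Step 2: J = D * (C1 - C2) / dx
J = 2.19839e-12 * (3.54 - 1.38) / 1.3e-03
J = 3.653e-09 kg/(m^2*s)


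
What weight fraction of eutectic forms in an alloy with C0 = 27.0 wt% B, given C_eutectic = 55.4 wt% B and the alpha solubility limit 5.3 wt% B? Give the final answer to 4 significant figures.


f_primary = (C_e - C0) / (C_e - C_alpha_max)
f_primary = (55.4 - 27.0) / (55.4 - 5.3)
f_primary = 0.566866
f_eutectic = 1 - 0.566866 = 0.4331


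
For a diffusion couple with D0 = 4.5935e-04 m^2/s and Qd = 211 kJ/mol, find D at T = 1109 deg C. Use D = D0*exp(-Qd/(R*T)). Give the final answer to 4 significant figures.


D = D0 * exp(-Qd / (R*T))
T = 1382.15 K
D = 4.5935e-04 * exp(-211e3 / (8.314 * 1382.15))
D = 4.872e-12 m^2/s


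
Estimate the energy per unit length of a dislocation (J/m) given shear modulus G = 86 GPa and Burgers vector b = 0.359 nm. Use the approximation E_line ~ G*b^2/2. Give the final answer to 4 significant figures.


E = G*b^2/2
b = 0.359 nm = 3.59e-10 m
G = 86 GPa = 8.6e+10 Pa
E = 0.5 * 8.6e+10 * (3.59e-10)^2
E = 5.542e-09 J/m


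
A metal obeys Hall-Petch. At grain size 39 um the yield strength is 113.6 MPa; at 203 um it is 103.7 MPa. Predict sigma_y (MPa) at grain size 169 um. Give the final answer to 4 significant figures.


sigma_y = sigma0 + k / sqrt(d)
1/sqrt(d1) = 1/sqrt(3.9e-05) = 160.128;  1/sqrt(d2) = 70.1862
k = (sigma1 - sigma2) / (1/sqrt(d1) - 1/sqrt(d2)) = (113.6 - 103.7) / (160.128 - 70.1862) = 0.110071 MPa*m^0.5
sigma0 = sigma1 - k/sqrt(d1) = 113.6 - 0.110071*160.128 = 95.9745 MPa
sigma_y(d3) = 95.9745 + 0.110071 / sqrt(1.69e-04) = 104.4 MPa


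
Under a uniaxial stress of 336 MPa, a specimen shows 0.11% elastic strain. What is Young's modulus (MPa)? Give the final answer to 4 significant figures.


E = sigma / epsilon
epsilon = 0.11% = 1.1e-03
E = 336 / 1.1e-03
E = 305500 MPa


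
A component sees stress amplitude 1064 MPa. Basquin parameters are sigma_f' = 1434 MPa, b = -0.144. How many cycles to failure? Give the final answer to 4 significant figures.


sigma_a = sigma_f' * (2*Nf)^b
2*Nf = (sigma_a / sigma_f')^(1/b)
2*Nf = (1064 / 1434)^(1/-0.144)
2*Nf = 7.94424
Nf = 3.972 cycles


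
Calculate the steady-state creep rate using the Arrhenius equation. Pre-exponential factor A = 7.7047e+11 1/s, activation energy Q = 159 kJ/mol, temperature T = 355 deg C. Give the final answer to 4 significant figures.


rate = A * exp(-Q / (R*T))
T = 355 + 273.15 = 628.15 K
rate = 7.7047e+11 * exp(-159e3 / (8.314 * 628.15))
rate = 0.04618 1/s


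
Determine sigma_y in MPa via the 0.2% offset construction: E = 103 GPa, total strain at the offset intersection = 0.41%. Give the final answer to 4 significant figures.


Offset strain = 0.002
Elastic strain at yield = total_strain - offset = 4.1e-03 - 0.002 = 2.1e-03
sigma_y = E * elastic_strain = 103000 * 2.1e-03
sigma_y = 216.3 MPa


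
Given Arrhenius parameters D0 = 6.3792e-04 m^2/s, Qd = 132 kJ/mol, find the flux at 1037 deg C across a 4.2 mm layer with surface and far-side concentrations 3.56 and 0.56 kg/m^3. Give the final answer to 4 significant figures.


Step 1: D = D0 * exp(-Qd/(R*T))
T = 1037 + 273.15 = 1310.15 K
D = 6.3792e-04 * exp(-132e3 / (8.314 * 1310.15)) = 3.4821e-09 m^2/s
Step 2: J = D * (C1 - C2) / dx
J = 3.4821e-09 * (3.56 - 0.56) / 4.2e-03
J = 2.487e-06 kg/(m^2*s)


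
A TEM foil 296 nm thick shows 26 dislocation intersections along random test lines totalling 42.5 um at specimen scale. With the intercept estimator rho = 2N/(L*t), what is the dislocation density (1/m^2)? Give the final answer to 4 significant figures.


rho = 2N / (L * t)
L = 42.5 um = 4.25e-05 m, t = 296 nm = 2.96e-07 m
rho = 2 * 26 / (4.25e-05 * 2.96e-07)
rho = 4.134e+12 1/m^2


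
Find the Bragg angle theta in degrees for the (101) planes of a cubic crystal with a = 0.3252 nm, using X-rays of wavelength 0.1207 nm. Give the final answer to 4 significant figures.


d = a / sqrt(h^2+k^2+l^2)
d = 0.3252 / sqrt(2) = 0.229951 nm
lambda = 2*d*sin(theta)  =>  sin(theta) = lambda / (2*d)
sin(theta) = 0.1207 / (2 * 0.229951) = 0.262447
theta = 15.22 deg


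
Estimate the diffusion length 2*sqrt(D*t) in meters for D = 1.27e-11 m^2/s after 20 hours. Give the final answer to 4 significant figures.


t = 20 hr = 72000 s
Diffusion length = 2*sqrt(D*t)
= 2*sqrt(1.27e-11 * 72000)
= 1.912e-03 m


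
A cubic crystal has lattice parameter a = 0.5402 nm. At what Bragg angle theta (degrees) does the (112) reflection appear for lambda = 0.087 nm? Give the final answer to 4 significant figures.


d = a / sqrt(h^2+k^2+l^2)
d = 0.5402 / sqrt(6) = 0.220536 nm
lambda = 2*d*sin(theta)  =>  sin(theta) = lambda / (2*d)
sin(theta) = 0.087 / (2 * 0.220536) = 0.197247
theta = 11.38 deg


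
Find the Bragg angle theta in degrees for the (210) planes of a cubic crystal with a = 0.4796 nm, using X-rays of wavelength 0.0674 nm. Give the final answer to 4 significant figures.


d = a / sqrt(h^2+k^2+l^2)
d = 0.4796 / sqrt(5) = 0.214484 nm
lambda = 2*d*sin(theta)  =>  sin(theta) = lambda / (2*d)
sin(theta) = 0.0674 / (2 * 0.214484) = 0.157122
theta = 9.04 deg


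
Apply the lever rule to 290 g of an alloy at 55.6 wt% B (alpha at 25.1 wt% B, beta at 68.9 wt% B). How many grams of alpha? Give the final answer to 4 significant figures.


f_alpha = (C_beta - C0) / (C_beta - C_alpha)
f_alpha = (68.9 - 55.6) / (68.9 - 25.1) = 0.303653
m_alpha = f_alpha * m_total = 0.303653 * 290 = 88.06 g


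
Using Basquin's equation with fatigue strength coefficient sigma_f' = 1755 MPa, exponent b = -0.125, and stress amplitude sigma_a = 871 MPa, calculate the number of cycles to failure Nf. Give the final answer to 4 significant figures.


sigma_a = sigma_f' * (2*Nf)^b
2*Nf = (sigma_a / sigma_f')^(1/b)
2*Nf = (871 / 1755)^(1/-0.125)
2*Nf = 271.689
Nf = 135.8 cycles


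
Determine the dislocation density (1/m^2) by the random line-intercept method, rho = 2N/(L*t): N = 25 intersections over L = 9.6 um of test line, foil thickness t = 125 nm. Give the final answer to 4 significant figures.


rho = 2N / (L * t)
L = 9.6 um = 9.6e-06 m, t = 125 nm = 1.25e-07 m
rho = 2 * 25 / (9.6e-06 * 1.25e-07)
rho = 4.167e+13 1/m^2


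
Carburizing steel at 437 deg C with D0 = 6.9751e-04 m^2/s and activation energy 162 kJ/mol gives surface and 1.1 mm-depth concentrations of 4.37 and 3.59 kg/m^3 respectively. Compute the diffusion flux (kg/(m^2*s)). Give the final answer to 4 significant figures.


Step 1: D = D0 * exp(-Qd/(R*T))
T = 437 + 273.15 = 710.15 K
D = 6.9751e-04 * exp(-162e3 / (8.314 * 710.15)) = 8.45885e-16 m^2/s
Step 2: J = D * (C1 - C2) / dx
J = 8.45885e-16 * (4.37 - 3.59) / 1.1e-03
J = 5.998e-13 kg/(m^2*s)


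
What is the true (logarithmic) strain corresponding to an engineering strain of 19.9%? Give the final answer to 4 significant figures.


epsilon_true = ln(1 + epsilon_eng)
epsilon_true = ln(1 + 0.199)
epsilon_true = 0.1815


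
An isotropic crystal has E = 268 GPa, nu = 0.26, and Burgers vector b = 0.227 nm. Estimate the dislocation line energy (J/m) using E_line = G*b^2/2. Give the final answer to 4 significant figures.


Step 1: G = E / (2*(1+nu))
G = 268 / (2*(1+0.26)) = 106.349 GPa = 1.06349e+11 Pa
Step 2: E_line = G*b^2/2
b = 0.227 nm = 2.27e-10 m
E_line = 0.5 * 1.06349e+11 * (2.27e-10)^2 = 2.74e-09 J/m


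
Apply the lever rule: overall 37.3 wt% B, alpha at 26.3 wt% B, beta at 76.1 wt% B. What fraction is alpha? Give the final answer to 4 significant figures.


f_alpha = (C_beta - C0) / (C_beta - C_alpha)
f_alpha = (76.1 - 37.3) / (76.1 - 26.3)
f_alpha = 0.7791


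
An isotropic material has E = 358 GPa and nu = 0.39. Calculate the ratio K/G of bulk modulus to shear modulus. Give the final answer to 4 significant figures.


G = E / (2*(1+nu))
G = 358 / (2*(1+0.39)) = 128.777 GPa
K = E / (3*(1-2*nu))
K = 358 / (3*(1-2*0.39)) = 542.424 GPa
K/G = 542.424 / 128.777 = 4.212


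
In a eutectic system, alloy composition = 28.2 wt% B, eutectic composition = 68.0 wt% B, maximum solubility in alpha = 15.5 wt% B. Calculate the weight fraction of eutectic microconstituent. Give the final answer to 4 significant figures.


f_primary = (C_e - C0) / (C_e - C_alpha_max)
f_primary = (68.0 - 28.2) / (68.0 - 15.5)
f_primary = 0.758095
f_eutectic = 1 - 0.758095 = 0.2419


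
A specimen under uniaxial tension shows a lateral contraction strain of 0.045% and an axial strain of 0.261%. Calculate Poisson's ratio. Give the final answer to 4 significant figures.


nu = -epsilon_lat / epsilon_axial
Lateral strain is contraction (negative), so using magnitudes:
nu = 0.045 / 0.261
nu = 0.1724


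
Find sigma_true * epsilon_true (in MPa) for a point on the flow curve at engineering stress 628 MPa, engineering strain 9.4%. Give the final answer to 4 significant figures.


sigma_true = sigma_eng * (1 + epsilon_eng)
sigma_true = 628 * (1 + 0.094) = 687.032 MPa
epsilon_true = ln(1 + epsilon_eng)
epsilon_true = ln(1 + 0.094) = 0.0898407
sigma_true * epsilon_true = 687.032 * 0.0898407 = 61.72 MPa


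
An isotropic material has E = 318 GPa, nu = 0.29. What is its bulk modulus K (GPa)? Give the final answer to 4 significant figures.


K = E / (3*(1-2*nu))
K = 318 / (3*(1-2*0.29))
K = 252.4 GPa


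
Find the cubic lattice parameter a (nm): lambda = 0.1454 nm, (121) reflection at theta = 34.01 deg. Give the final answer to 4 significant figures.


d = lambda / (2*sin(theta))
d = 0.1454 / (2*sin(34.01 deg))
d = 0.129975 nm
a = d * sqrt(h^2+k^2+l^2) = 0.129975 * sqrt(6)
a = 0.3184 nm


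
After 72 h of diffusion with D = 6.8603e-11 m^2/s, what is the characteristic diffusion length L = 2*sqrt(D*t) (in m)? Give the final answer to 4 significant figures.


t = 72 hr = 259200 s
Diffusion length = 2*sqrt(D*t)
= 2*sqrt(6.8603e-11 * 259200)
= 8.434e-03 m


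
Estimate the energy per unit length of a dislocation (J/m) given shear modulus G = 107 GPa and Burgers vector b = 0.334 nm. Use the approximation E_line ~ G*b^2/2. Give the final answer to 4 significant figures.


E = G*b^2/2
b = 0.334 nm = 3.34e-10 m
G = 107 GPa = 1.07e+11 Pa
E = 0.5 * 1.07e+11 * (3.34e-10)^2
E = 5.968e-09 J/m


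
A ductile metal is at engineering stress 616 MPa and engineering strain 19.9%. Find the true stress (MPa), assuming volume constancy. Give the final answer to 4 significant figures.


sigma_true = sigma_eng * (1 + epsilon_eng)
sigma_true = 616 * (1 + 0.199)
sigma_true = 738.6 MPa


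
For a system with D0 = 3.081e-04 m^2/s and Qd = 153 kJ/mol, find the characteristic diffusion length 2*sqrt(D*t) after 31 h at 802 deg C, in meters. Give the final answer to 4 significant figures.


Step 1: D = D0 * exp(-Qd/(R*T))
T = 1075.15 K
D = 3.081e-04 * exp(-153e3 / (8.314 * 1075.15)) = 1.13536e-11 m^2/s
Step 2: L = 2*sqrt(D*t)
t = 31 h = 111600 s
L = 2*sqrt(1.13536e-11 * 111600) = 2.251e-03 m


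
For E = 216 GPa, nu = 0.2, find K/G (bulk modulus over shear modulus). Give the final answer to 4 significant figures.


G = E / (2*(1+nu))
G = 216 / (2*(1+0.2)) = 90 GPa
K = E / (3*(1-2*nu))
K = 216 / (3*(1-2*0.2)) = 120 GPa
K/G = 120 / 90 = 1.333


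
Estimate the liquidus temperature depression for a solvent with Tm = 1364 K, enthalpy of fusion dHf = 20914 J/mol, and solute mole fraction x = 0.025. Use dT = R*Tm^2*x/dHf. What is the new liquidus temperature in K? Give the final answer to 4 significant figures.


dT = R*Tm^2*x / dHf
dT = 8.314 * 1364^2 * 0.025 / 20914
dT = 18.4902 K
T_new = 1364 - 18.4902 = 1346 K
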